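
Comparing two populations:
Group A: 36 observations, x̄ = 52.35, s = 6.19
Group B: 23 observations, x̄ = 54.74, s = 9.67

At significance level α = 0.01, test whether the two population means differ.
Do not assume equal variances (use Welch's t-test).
Welch's two-sample t-test:
H₀: μ₁ = μ₂
H₁: μ₁ ≠ μ₂
s₁²/n₁ = 6.19²/36 = 1.0643,  s₂²/n₂ = 9.67²/23 = 4.0656
SE = √(s₁²/n₁ + s₂²/n₂) = √(1.0643 + 4.0656) = 2.2649
df (Welch-Satterthwaite) = (s₁²/n₁ + s₂²/n₂)² / [(s₁²/n₁)²/(n₁-1) + (s₂²/n₂)²/(n₂-1)] ≈ 33.58
t = (x̄₁ - x̄₂) / SE = (52.35 - 54.74) / 2.2649 = -2.39 / 2.2649 = -1.055
p-value = 0.2989

Since p-value > α = 0.01, we fail to reject H₀.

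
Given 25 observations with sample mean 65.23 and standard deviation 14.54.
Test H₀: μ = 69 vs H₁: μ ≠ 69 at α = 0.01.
One-sample t-test:
H₀: μ = 69
H₁: μ ≠ 69
df = n - 1 = 24
t = (x̄ - μ₀) / (s/√n) = (65.23 - 69) / (14.54/√25) = -1.296
p-value = 0.2072

Since p-value > α = 0.01, we fail to reject H₀.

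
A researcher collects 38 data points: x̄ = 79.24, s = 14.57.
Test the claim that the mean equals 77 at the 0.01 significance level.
One-sample t-test:
H₀: μ = 77
H₁: μ ≠ 77
df = n - 1 = 37
t = (x̄ - μ₀) / (s/√n) = (79.24 - 77) / (14.57/√38) = 0.948
p-value = 0.3494

Since p-value > α = 0.01, we fail to reject H₀.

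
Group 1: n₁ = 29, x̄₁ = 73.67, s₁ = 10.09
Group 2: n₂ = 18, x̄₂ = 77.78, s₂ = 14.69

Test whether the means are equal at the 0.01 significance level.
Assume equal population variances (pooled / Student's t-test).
Student's two-sample t-test (equal variances):
H₀: μ₁ = μ₂
H₁: μ₁ ≠ μ₂
df = n₁ + n₂ - 2 = 45
Pooled variance s_p² = [(n₁-1)s₁² + (n₂-1)s₂²] / (n₁ + n₂ - 2) = [(28)(10.09²) + (17)(14.69²)] / 45 = 144.8702
SE = √(s_p²(1/n₁ + 1/n₂)) = √(144.8702 × (1/29 + 1/18)) = 3.6116
t = (x̄₁ - x̄₂) / SE = (73.67 - 77.78) / 3.6116 = -4.11 / 3.6116 = -1.138
p-value = 0.2611

Since p-value > α = 0.01, we fail to reject H₀.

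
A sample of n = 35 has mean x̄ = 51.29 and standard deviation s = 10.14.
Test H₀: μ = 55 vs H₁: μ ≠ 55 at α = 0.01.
One-sample t-test:
H₀: μ = 55
H₁: μ ≠ 55
df = n - 1 = 34
t = (x̄ - μ₀) / (s/√n) = (51.29 - 55) / (10.14/√35) = -2.165
p-value = 0.0375

Since p-value > α = 0.01, we fail to reject H₀.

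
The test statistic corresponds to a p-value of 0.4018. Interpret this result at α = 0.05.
Since p = 0.4018 > α = 0.05, fail to reject H₀.
There is insufficient evidence to reject the null hypothesis; the result is not statistically significant at the 0.05 level.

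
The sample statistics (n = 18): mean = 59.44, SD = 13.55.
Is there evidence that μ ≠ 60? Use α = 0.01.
One-sample t-test:
H₀: μ = 60
H₁: μ ≠ 60
df = n - 1 = 17
t = (x̄ - μ₀) / (s/√n) = (59.44 - 60) / (13.55/√18) = -0.175
p-value = 0.8629

Since p-value > α = 0.01, we fail to reject H₀.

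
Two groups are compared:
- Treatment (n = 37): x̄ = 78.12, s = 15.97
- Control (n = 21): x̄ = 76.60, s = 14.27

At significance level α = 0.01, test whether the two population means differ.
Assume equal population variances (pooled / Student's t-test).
Student's two-sample t-test (equal variances):
H₀: μ₁ = μ₂
H₁: μ₁ ≠ μ₂
df = n₁ + n₂ - 2 = 56
Pooled variance s_p² = [(n₁-1)s₁² + (n₂-1)s₂²] / (n₁ + n₂ - 2) = [(36)(15.97²) + (20)(14.27²)] / 56 = 236.6809
SE = √(s_p²(1/n₁ + 1/n₂)) = √(236.6809 × (1/37 + 1/21)) = 4.2032
t = (x̄₁ - x̄₂) / SE = (78.12 - 76.60) / 4.2032 = 1.52 / 4.2032 = 0.362
p-value = 0.7190

Since p-value > α = 0.01, we fail to reject H₀.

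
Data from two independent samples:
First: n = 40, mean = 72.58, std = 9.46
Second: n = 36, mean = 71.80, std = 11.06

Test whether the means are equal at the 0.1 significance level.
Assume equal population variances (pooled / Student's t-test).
Student's two-sample t-test (equal variances):
H₀: μ₁ = μ₂
H₁: μ₁ ≠ μ₂
df = n₁ + n₂ - 2 = 74
Pooled variance s_p² = [(n₁-1)s₁² + (n₂-1)s₂²] / (n₁ + n₂ - 2) = [(39)(9.46²) + (35)(11.06²)] / 74 = 105.0202
SE = √(s_p²(1/n₁ + 1/n₂)) = √(105.0202 × (1/40 + 1/36)) = 2.3543
t = (x̄₁ - x̄₂) / SE = (72.58 - 71.80) / 2.3543 = 0.78 / 2.3543 = 0.331
p-value = 0.7413

Since p-value > α = 0.1, we fail to reject H₀.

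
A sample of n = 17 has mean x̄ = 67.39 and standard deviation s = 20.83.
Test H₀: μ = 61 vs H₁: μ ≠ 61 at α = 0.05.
One-sample t-test:
H₀: μ = 61
H₁: μ ≠ 61
df = n - 1 = 16
t = (x̄ - μ₀) / (s/√n) = (67.39 - 61) / (20.83/√17) = 1.265
p-value = 0.2240

Since p-value > α = 0.05, we fail to reject H₀.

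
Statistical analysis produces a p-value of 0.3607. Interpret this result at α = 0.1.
Since p = 0.3607 > α = 0.1, fail to reject H₀.
There is insufficient evidence to reject the null hypothesis; the result is not statistically significant at the 0.1 level.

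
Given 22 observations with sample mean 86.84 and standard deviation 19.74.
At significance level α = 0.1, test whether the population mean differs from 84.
One-sample t-test:
H₀: μ = 84
H₁: μ ≠ 84
df = n - 1 = 21
t = (x̄ - μ₀) / (s/√n) = (86.84 - 84) / (19.74/√22) = 0.675
p-value = 0.5072

Since p-value > α = 0.1, we fail to reject H₀.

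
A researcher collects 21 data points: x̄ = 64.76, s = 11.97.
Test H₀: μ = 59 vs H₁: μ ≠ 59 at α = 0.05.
One-sample t-test:
H₀: μ = 59
H₁: μ ≠ 59
df = n - 1 = 20
t = (x̄ - μ₀) / (s/√n) = (64.76 - 59) / (11.97/√21) = 2.205
p-value = 0.0393

Since p-value < α = 0.05, we reject H₀.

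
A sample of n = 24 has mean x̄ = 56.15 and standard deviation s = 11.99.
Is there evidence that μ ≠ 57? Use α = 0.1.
One-sample t-test:
H₀: μ = 57
H₁: μ ≠ 57
df = n - 1 = 23
t = (x̄ - μ₀) / (s/√n) = (56.15 - 57) / (11.99/√24) = -0.347
p-value = 0.7315

Since p-value > α = 0.1, we fail to reject H₀.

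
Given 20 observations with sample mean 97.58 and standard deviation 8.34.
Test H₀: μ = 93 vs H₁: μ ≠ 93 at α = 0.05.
One-sample t-test:
H₀: μ = 93
H₁: μ ≠ 93
df = n - 1 = 19
t = (x̄ - μ₀) / (s/√n) = (97.58 - 93) / (8.34/√20) = 2.456
p-value = 0.0239

Since p-value < α = 0.05, we reject H₀.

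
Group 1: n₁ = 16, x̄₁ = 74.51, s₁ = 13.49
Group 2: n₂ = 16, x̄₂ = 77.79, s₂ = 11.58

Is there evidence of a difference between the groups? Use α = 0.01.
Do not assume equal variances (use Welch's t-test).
Welch's two-sample t-test:
H₀: μ₁ = μ₂
H₁: μ₁ ≠ μ₂
s₁²/n₁ = 13.49²/16 = 11.3738,  s₂²/n₂ = 11.58²/16 = 8.3810
SE = √(s₁²/n₁ + s₂²/n₂) = √(11.3738 + 8.3810) = 4.4446
df (Welch-Satterthwaite) = (s₁²/n₁ + s₂²/n₂)² / [(s₁²/n₁)²/(n₁-1) + (s₂²/n₂)²/(n₂-1)] ≈ 29.33
t = (x̄₁ - x̄₂) / SE = (74.51 - 77.79) / 4.4446 = -3.28 / 4.4446 = -0.738
p-value = 0.4664

Since p-value > α = 0.01, we fail to reject H₀.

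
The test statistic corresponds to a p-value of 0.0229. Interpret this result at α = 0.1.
Since p = 0.0229 < α = 0.1, reject H₀.
There is sufficient evidence to reject the null hypothesis; the result is statistically significant at the 0.1 level.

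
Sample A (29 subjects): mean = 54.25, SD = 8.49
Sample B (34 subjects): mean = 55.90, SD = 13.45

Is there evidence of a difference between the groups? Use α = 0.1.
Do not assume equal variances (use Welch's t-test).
Welch's two-sample t-test:
H₀: μ₁ = μ₂
H₁: μ₁ ≠ μ₂
s₁²/n₁ = 8.49²/29 = 2.4855,  s₂²/n₂ = 13.45²/34 = 5.3207
SE = √(s₁²/n₁ + s₂²/n₂) = √(2.4855 + 5.3207) = 2.7940
df (Welch-Satterthwaite) = (s₁²/n₁ + s₂²/n₂)² / [(s₁²/n₁)²/(n₁-1) + (s₂²/n₂)²/(n₂-1)] ≈ 56.50
t = (x̄₁ - x̄₂) / SE = (54.25 - 55.90) / 2.7940 = -1.65 / 2.7940 = -0.591
p-value = 0.5572

Since p-value > α = 0.1, we fail to reject H₀.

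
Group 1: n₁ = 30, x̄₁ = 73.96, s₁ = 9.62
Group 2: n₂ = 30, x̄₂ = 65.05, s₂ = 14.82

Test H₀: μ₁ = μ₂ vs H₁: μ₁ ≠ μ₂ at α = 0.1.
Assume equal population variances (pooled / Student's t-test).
Student's two-sample t-test (equal variances):
H₀: μ₁ = μ₂
H₁: μ₁ ≠ μ₂
df = n₁ + n₂ - 2 = 58
Pooled variance s_p² = [(n₁-1)s₁² + (n₂-1)s₂²] / (n₁ + n₂ - 2) = [(29)(9.62²) + (29)(14.82²)] / 58 = 156.0884
SE = √(s_p²(1/n₁ + 1/n₂)) = √(156.0884 × (1/30 + 1/30)) = 3.2258
t = (x̄₁ - x̄₂) / SE = (73.96 - 65.05) / 3.2258 = 8.91 / 3.2258 = 2.762
p-value = 0.0077

Since p-value < α = 0.1, we reject H₀.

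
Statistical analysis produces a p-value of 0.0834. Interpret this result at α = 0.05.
Since p = 0.0834 > α = 0.05, fail to reject H₀.
There is insufficient evidence to reject the null hypothesis; the result is not statistically significant at the 0.05 level.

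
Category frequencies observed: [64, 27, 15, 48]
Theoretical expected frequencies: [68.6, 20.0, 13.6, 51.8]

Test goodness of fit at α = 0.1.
Chi-square goodness of fit test:
H₀: observed counts match expected distribution
H₁: observed counts differ from expected distribution
df = k - 1 = 3
χ² = Σ(O - E)²/E
   = (64 - 68.6)²/68.6 + (27 - 20.0)²/20.0 + (15 - 13.6)²/13.6 + (48 - 51.8)²/51.8
   = 0.308 + 2.450 + 0.144 + 0.279
   = 3.18
p-value = 0.3645

Since p-value > α = 0.1, we fail to reject H₀.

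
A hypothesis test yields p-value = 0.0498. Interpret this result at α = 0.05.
Since p = 0.0498 < α = 0.05, reject H₀.
There is sufficient evidence to reject the null hypothesis; the result is statistically significant at the 0.05 level.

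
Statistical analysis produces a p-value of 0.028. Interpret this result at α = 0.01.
Since p = 0.028 > α = 0.01, fail to reject H₀.
There is insufficient evidence to reject the null hypothesis; the result is not statistically significant at the 0.01 level.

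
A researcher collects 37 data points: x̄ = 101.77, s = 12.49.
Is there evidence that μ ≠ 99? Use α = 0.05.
One-sample t-test:
H₀: μ = 99
H₁: μ ≠ 99
df = n - 1 = 36
t = (x̄ - μ₀) / (s/√n) = (101.77 - 99) / (12.49/√37) = 1.349
p-value = 0.1858

Since p-value > α = 0.05, we fail to reject H₀.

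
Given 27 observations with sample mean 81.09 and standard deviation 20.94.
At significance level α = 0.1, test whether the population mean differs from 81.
One-sample t-test:
H₀: μ = 81
H₁: μ ≠ 81
df = n - 1 = 26
t = (x̄ - μ₀) / (s/√n) = (81.09 - 81) / (20.94/√27) = 0.022
p-value = 0.9824

Since p-value > α = 0.1, we fail to reject H₀.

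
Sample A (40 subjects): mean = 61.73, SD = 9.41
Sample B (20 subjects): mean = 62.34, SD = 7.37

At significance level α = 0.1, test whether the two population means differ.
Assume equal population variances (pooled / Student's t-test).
Student's two-sample t-test (equal variances):
H₀: μ₁ = μ₂
H₁: μ₁ ≠ μ₂
df = n₁ + n₂ - 2 = 58
Pooled variance s_p² = [(n₁-1)s₁² + (n₂-1)s₂²] / (n₁ + n₂ - 2) = [(39)(9.41²) + (19)(7.37²)] / 58 = 77.3344
SE = √(s_p²(1/n₁ + 1/n₂)) = √(77.3344 × (1/40 + 1/20)) = 2.4083
t = (x̄₁ - x̄₂) / SE = (61.73 - 62.34) / 2.4083 = -0.61 / 2.4083 = -0.253
p-value = 0.8009

Since p-value > α = 0.1, we fail to reject H₀.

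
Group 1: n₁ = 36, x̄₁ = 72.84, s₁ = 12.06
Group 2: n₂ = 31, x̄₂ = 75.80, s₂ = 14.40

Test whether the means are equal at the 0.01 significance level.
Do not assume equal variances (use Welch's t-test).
Welch's two-sample t-test:
H₀: μ₁ = μ₂
H₁: μ₁ ≠ μ₂
s₁²/n₁ = 12.06²/36 = 4.0401,  s₂²/n₂ = 14.40²/31 = 6.6890
SE = √(s₁²/n₁ + s₂²/n₂) = √(4.0401 + 6.6890) = 3.2755
df (Welch-Satterthwaite) = (s₁²/n₁ + s₂²/n₂)² / [(s₁²/n₁)²/(n₁-1) + (s₂²/n₂)²/(n₂-1)] ≈ 58.80
t = (x̄₁ - x̄₂) / SE = (72.84 - 75.80) / 3.2755 = -2.96 / 3.2755 = -0.904
p-value = 0.3699

Since p-value > α = 0.01, we fail to reject H₀.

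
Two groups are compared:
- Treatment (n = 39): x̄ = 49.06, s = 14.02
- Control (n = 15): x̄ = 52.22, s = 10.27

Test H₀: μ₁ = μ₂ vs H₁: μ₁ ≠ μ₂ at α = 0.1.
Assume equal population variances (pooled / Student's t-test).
Student's two-sample t-test (equal variances):
H₀: μ₁ = μ₂
H₁: μ₁ ≠ μ₂
df = n₁ + n₂ - 2 = 52
Pooled variance s_p² = [(n₁-1)s₁² + (n₂-1)s₂²] / (n₁ + n₂ - 2) = [(38)(14.02²) + (14)(10.27²)] / 52 = 172.0368
SE = √(s_p²(1/n₁ + 1/n₂)) = √(172.0368 × (1/39 + 1/15)) = 3.9850
t = (x̄₁ - x̄₂) / SE = (49.06 - 52.22) / 3.9850 = -3.16 / 3.9850 = -0.793
p-value = 0.4314

Since p-value > α = 0.1, we fail to reject H₀.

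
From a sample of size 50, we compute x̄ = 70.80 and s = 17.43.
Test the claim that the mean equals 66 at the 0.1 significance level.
One-sample t-test:
H₀: μ = 66
H₁: μ ≠ 66
df = n - 1 = 49
t = (x̄ - μ₀) / (s/√n) = (70.80 - 66) / (17.43/√50) = 1.947
p-value = 0.0572

Since p-value < α = 0.1, we reject H₀.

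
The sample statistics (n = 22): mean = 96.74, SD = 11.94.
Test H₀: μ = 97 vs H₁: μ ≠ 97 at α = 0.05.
One-sample t-test:
H₀: μ = 97
H₁: μ ≠ 97
df = n - 1 = 21
t = (x̄ - μ₀) / (s/√n) = (96.74 - 97) / (11.94/√22) = -0.102
p-value = 0.9196

Since p-value > α = 0.05, we fail to reject H₀.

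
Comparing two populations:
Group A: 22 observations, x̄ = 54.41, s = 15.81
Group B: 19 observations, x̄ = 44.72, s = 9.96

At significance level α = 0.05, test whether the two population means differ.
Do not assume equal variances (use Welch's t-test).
Welch's two-sample t-test:
H₀: μ₁ = μ₂
H₁: μ₁ ≠ μ₂
s₁²/n₁ = 15.81²/22 = 11.3616,  s₂²/n₂ = 9.96²/19 = 5.2211
SE = √(s₁²/n₁ + s₂²/n₂) = √(11.3616 + 5.2211) = 4.0722
df (Welch-Satterthwaite) = (s₁²/n₁ + s₂²/n₂)² / [(s₁²/n₁)²/(n₁-1) + (s₂²/n₂)²/(n₂-1)] ≈ 35.89
t = (x̄₁ - x̄₂) / SE = (54.41 - 44.72) / 4.0722 = 9.69 / 4.0722 = 2.380
p-value = 0.0228

Since p-value < α = 0.05, we reject H₀.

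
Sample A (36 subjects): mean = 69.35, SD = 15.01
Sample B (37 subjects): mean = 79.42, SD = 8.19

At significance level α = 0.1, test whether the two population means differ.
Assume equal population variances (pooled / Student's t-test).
Student's two-sample t-test (equal variances):
H₀: μ₁ = μ₂
H₁: μ₁ ≠ μ₂
df = n₁ + n₂ - 2 = 71
Pooled variance s_p² = [(n₁-1)s₁² + (n₂-1)s₂²] / (n₁ + n₂ - 2) = [(35)(15.01²) + (36)(8.19²)] / 71 = 145.0738
SE = √(s_p²(1/n₁ + 1/n₂)) = √(145.0738 × (1/36 + 1/37)) = 2.8197
t = (x̄₁ - x̄₂) / SE = (69.35 - 79.42) / 2.8197 = -10.07 / 2.8197 = -3.571
p-value = 0.0006

Since p-value < α = 0.1, we reject H₀.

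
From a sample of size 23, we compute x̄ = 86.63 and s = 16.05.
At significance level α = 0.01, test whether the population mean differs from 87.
One-sample t-test:
H₀: μ = 87
H₁: μ ≠ 87
df = n - 1 = 22
t = (x̄ - μ₀) / (s/√n) = (86.63 - 87) / (16.05/√23) = -0.111
p-value = 0.9130

Since p-value > α = 0.01, we fail to reject H₀.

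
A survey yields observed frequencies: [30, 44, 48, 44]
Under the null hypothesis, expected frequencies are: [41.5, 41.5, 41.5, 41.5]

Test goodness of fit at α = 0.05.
Chi-square goodness of fit test:
H₀: observed counts match expected distribution
H₁: observed counts differ from expected distribution
df = k - 1 = 3
χ² = Σ(O - E)²/E
   = (30 - 41.5)²/41.5 + (44 - 41.5)²/41.5 + (48 - 41.5)²/41.5 + (44 - 41.5)²/41.5
   = 3.187 + 0.151 + 1.018 + 0.151
   = 4.51
p-value = 0.2118

Since p-value > α = 0.05, we fail to reject H₀.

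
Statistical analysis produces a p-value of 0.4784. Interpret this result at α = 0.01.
Since p = 0.4784 > α = 0.01, fail to reject H₀.
There is insufficient evidence to reject the null hypothesis; the result is not statistically significant at the 0.01 level.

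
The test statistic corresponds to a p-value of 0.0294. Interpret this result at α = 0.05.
Since p = 0.0294 < α = 0.05, reject H₀.
There is sufficient evidence to reject the null hypothesis; the result is statistically significant at the 0.05 level.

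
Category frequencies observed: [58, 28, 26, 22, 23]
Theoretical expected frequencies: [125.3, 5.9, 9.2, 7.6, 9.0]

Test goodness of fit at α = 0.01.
Chi-square goodness of fit test:
H₀: observed counts match expected distribution
H₁: observed counts differ from expected distribution
df = k - 1 = 4
χ² = Σ(O - E)²/E
   = (58 - 125.3)²/125.3 + (28 - 5.9)²/5.9 + (26 - 9.2)²/9.2 + (22 - 7.6)²/7.6 + (23 - 9.0)²/9.0
   = 36.148 + 82.781 + 30.678 + 27.284 + 21.778
   = 198.67
p-value < 0.0001

Since p-value < α = 0.01, we reject H₀.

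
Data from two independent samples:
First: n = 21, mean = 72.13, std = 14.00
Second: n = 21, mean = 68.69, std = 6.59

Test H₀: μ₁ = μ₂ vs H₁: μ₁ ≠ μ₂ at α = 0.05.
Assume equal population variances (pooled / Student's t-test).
Student's two-sample t-test (equal variances):
H₀: μ₁ = μ₂
H₁: μ₁ ≠ μ₂
df = n₁ + n₂ - 2 = 40
Pooled variance s_p² = [(n₁-1)s₁² + (n₂-1)s₂²] / (n₁ + n₂ - 2) = [(20)(14.00²) + (20)(6.59²)] / 40 = 119.7141
SE = √(s_p²(1/n₁ + 1/n₂)) = √(119.7141 × (1/21 + 1/21)) = 3.3766
t = (x̄₁ - x̄₂) / SE = (72.13 - 68.69) / 3.3766 = 3.44 / 3.3766 = 1.019
p-value = 0.3144

Since p-value > α = 0.05, we fail to reject H₀.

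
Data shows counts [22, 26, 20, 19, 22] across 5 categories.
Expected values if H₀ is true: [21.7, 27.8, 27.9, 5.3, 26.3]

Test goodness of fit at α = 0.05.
Chi-square goodness of fit test:
H₀: observed counts match expected distribution
H₁: observed counts differ from expected distribution
df = k - 1 = 4
χ² = Σ(O - E)²/E
   = (22 - 21.7)²/21.7 + (26 - 27.8)²/27.8 + (20 - 27.9)²/27.9 + (19 - 5.3)²/5.3 + (22 - 26.3)²/26.3
   = 0.004 + 0.117 + 2.237 + 35.413 + 0.703
   = 38.47
p-value < 0.0001

Since p-value < α = 0.05, we reject H₀.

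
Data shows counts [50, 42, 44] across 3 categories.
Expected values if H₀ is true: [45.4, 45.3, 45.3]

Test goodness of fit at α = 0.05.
Chi-square goodness of fit test:
H₀: observed counts match expected distribution
H₁: observed counts differ from expected distribution
df = k - 1 = 2
χ² = Σ(O - E)²/E
   = (50 - 45.4)²/45.4 + (42 - 45.3)²/45.3 + (44 - 45.3)²/45.3
   = 0.466 + 0.240 + 0.037
   = 0.74
p-value = 0.6894

Since p-value > α = 0.05, we fail to reject H₀.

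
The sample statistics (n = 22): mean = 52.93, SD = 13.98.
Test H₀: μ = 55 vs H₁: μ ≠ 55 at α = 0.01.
One-sample t-test:
H₀: μ = 55
H₁: μ ≠ 55
df = n - 1 = 21
t = (x̄ - μ₀) / (s/√n) = (52.93 - 55) / (13.98/√22) = -0.695
p-value = 0.4950

Since p-value > α = 0.01, we fail to reject H₀.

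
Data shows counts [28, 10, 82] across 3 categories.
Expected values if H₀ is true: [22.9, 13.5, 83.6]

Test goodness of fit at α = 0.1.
Chi-square goodness of fit test:
H₀: observed counts match expected distribution
H₁: observed counts differ from expected distribution
df = k - 1 = 2
χ² = Σ(O - E)²/E
   = (28 - 22.9)²/22.9 + (10 - 13.5)²/13.5 + (82 - 83.6)²/83.6
   = 1.136 + 0.907 + 0.031
   = 2.07
p-value = 0.3545

Since p-value > α = 0.1, we fail to reject H₀.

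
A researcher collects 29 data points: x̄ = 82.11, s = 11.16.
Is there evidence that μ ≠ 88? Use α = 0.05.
One-sample t-test:
H₀: μ = 88
H₁: μ ≠ 88
df = n - 1 = 28
t = (x̄ - μ₀) / (s/√n) = (82.11 - 88) / (11.16/√29) = -2.842
p-value = 0.0083

Since p-value < α = 0.05, we reject H₀.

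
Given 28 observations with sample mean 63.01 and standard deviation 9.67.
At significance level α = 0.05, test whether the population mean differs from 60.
One-sample t-test:
H₀: μ = 60
H₁: μ ≠ 60
df = n - 1 = 27
t = (x̄ - μ₀) / (s/√n) = (63.01 - 60) / (9.67/√28) = 1.647
p-value = 0.1111

Since p-value > α = 0.05, we fail to reject H₀.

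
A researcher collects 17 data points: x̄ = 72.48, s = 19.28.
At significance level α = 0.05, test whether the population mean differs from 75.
One-sample t-test:
H₀: μ = 75
H₁: μ ≠ 75
df = n - 1 = 16
t = (x̄ - μ₀) / (s/√n) = (72.48 - 75) / (19.28/√17) = -0.539
p-value = 0.5974

Since p-value > α = 0.05, we fail to reject H₀.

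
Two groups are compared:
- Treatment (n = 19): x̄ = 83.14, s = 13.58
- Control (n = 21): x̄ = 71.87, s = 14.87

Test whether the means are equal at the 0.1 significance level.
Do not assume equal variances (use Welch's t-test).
Welch's two-sample t-test:
H₀: μ₁ = μ₂
H₁: μ₁ ≠ μ₂
s₁²/n₁ = 13.58²/19 = 9.7061,  s₂²/n₂ = 14.87²/21 = 10.5294
SE = √(s₁²/n₁ + s₂²/n₂) = √(9.7061 + 10.5294) = 4.4984
df (Welch-Satterthwaite) = (s₁²/n₁ + s₂²/n₂)² / [(s₁²/n₁)²/(n₁-1) + (s₂²/n₂)²/(n₂-1)] ≈ 37.99
t = (x̄₁ - x̄₂) / SE = (83.14 - 71.87) / 4.4984 = 11.27 / 4.4984 = 2.505
p-value = 0.0166

Since p-value < α = 0.1, we reject H₀.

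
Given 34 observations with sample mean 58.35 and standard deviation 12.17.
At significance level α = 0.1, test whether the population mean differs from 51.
One-sample t-test:
H₀: μ = 51
H₁: μ ≠ 51
df = n - 1 = 33
t = (x̄ - μ₀) / (s/√n) = (58.35 - 51) / (12.17/√34) = 3.522
p-value = 0.0013

Since p-value < α = 0.1, we reject H₀.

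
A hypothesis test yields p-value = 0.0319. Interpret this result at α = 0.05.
Since p = 0.0319 < α = 0.05, reject H₀.
There is sufficient evidence to reject the null hypothesis; the result is statistically significant at the 0.05 level.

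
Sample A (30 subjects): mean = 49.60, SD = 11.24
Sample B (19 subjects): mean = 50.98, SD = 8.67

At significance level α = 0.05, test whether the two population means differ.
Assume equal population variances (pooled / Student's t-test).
Student's two-sample t-test (equal variances):
H₀: μ₁ = μ₂
H₁: μ₁ ≠ μ₂
df = n₁ + n₂ - 2 = 47
Pooled variance s_p² = [(n₁-1)s₁² + (n₂-1)s₂²] / (n₁ + n₂ - 2) = [(29)(11.24²) + (18)(8.67²)] / 47 = 106.7411
SE = √(s_p²(1/n₁ + 1/n₂)) = √(106.7411 × (1/30 + 1/19)) = 3.0292
t = (x̄₁ - x̄₂) / SE = (49.60 - 50.98) / 3.0292 = -1.38 / 3.0292 = -0.456
p-value = 0.6508

Since p-value > α = 0.05, we fail to reject H₀.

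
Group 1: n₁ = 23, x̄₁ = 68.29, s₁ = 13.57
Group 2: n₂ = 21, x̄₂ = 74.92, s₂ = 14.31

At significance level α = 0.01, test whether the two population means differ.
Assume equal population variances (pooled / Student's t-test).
Student's two-sample t-test (equal variances):
H₀: μ₁ = μ₂
H₁: μ₁ ≠ μ₂
df = n₁ + n₂ - 2 = 42
Pooled variance s_p² = [(n₁-1)s₁² + (n₂-1)s₂²] / (n₁ + n₂ - 2) = [(22)(13.57²) + (20)(14.31²)] / 42 = 193.9693
SE = √(s_p²(1/n₁ + 1/n₂)) = √(193.9693 × (1/23 + 1/21)) = 4.2036
t = (x̄₁ - x̄₂) / SE = (68.29 - 74.92) / 4.2036 = -6.63 / 4.2036 = -1.577
p-value = 0.1222

Since p-value > α = 0.01, we fail to reject H₀.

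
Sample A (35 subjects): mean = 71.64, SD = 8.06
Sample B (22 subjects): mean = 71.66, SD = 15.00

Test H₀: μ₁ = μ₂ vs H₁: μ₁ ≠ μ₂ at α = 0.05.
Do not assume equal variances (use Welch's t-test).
Welch's two-sample t-test:
H₀: μ₁ = μ₂
H₁: μ₁ ≠ μ₂
s₁²/n₁ = 8.06²/35 = 1.8561,  s₂²/n₂ = 15.00²/22 = 10.2273
SE = √(s₁²/n₁ + s₂²/n₂) = √(1.8561 + 10.2273) = 3.4761
df (Welch-Satterthwaite) = (s₁²/n₁ + s₂²/n₂)² / [(s₁²/n₁)²/(n₁-1) + (s₂²/n₂)²/(n₂-1)] ≈ 28.73
t = (x̄₁ - x̄₂) / SE = (71.64 - 71.66) / 3.4761 = -0.02 / 3.4761 = -0.006
p-value = 0.9954

Since p-value > α = 0.05, we fail to reject H₀.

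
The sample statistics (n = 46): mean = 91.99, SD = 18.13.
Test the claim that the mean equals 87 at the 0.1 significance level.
One-sample t-test:
H₀: μ = 87
H₁: μ ≠ 87
df = n - 1 = 45
t = (x̄ - μ₀) / (s/√n) = (91.99 - 87) / (18.13/√46) = 1.867
p-value = 0.0685

Since p-value < α = 0.1, we reject H₀.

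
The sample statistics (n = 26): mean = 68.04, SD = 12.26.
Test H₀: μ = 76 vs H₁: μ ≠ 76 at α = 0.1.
One-sample t-test:
H₀: μ = 76
H₁: μ ≠ 76
df = n - 1 = 25
t = (x̄ - μ₀) / (s/√n) = (68.04 - 76) / (12.26/√26) = -3.311
p-value = 0.0028

Since p-value < α = 0.1, we reject H₀.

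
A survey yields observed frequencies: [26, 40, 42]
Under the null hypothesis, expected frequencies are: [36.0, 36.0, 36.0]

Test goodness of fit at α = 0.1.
Chi-square goodness of fit test:
H₀: observed counts match expected distribution
H₁: observed counts differ from expected distribution
df = k - 1 = 2
χ² = Σ(O - E)²/E
   = (26 - 36.0)²/36.0 + (40 - 36.0)²/36.0 + (42 - 36.0)²/36.0
   = 2.778 + 0.444 + 1.000
   = 4.22
p-value = 0.1211

Since p-value > α = 0.1, we fail to reject H₀.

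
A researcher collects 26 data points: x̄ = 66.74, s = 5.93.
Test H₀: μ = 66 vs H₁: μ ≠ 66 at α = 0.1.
One-sample t-test:
H₀: μ = 66
H₁: μ ≠ 66
df = n - 1 = 25
t = (x̄ - μ₀) / (s/√n) = (66.74 - 66) / (5.93/√26) = 0.636
p-value = 0.5304

Since p-value > α = 0.1, we fail to reject H₀.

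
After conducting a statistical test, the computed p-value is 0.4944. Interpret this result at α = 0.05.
Since p = 0.4944 > α = 0.05, fail to reject H₀.
There is insufficient evidence to reject the null hypothesis; the result is not statistically significant at the 0.05 level.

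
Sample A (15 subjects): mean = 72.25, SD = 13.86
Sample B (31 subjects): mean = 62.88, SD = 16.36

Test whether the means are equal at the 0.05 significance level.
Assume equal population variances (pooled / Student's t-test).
Student's two-sample t-test (equal variances):
H₀: μ₁ = μ₂
H₁: μ₁ ≠ μ₂
df = n₁ + n₂ - 2 = 44
Pooled variance s_p² = [(n₁-1)s₁² + (n₂-1)s₂²] / (n₁ + n₂ - 2) = [(14)(13.86²) + (30)(16.36²)] / 44 = 243.6110
SE = √(s_p²(1/n₁ + 1/n₂)) = √(243.6110 × (1/15 + 1/31)) = 4.9091
t = (x̄₁ - x̄₂) / SE = (72.25 - 62.88) / 4.9091 = 9.37 / 4.9091 = 1.909
p-value = 0.0628

Since p-value > α = 0.05, we fail to reject H₀.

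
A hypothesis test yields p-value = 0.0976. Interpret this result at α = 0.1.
Since p = 0.0976 < α = 0.1, reject H₀.
There is sufficient evidence to reject the null hypothesis; the result is statistically significant at the 0.1 level.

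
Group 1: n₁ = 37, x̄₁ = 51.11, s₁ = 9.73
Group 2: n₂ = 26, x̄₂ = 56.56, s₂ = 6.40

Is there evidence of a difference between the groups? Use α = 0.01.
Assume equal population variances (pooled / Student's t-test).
Student's two-sample t-test (equal variances):
H₀: μ₁ = μ₂
H₁: μ₁ ≠ μ₂
df = n₁ + n₂ - 2 = 61
Pooled variance s_p² = [(n₁-1)s₁² + (n₂-1)s₂²] / (n₁ + n₂ - 2) = [(36)(9.73²) + (25)(6.40²)] / 61 = 72.6594
SE = √(s_p²(1/n₁ + 1/n₂)) = √(72.6594 × (1/37 + 1/26)) = 2.1814
t = (x̄₁ - x̄₂) / SE = (51.11 - 56.56) / 2.1814 = -5.45 / 2.1814 = -2.498
p-value = 0.0152

Since p-value > α = 0.01, we fail to reject H₀.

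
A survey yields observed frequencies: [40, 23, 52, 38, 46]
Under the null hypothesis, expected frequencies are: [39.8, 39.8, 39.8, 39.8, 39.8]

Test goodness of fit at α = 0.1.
Chi-square goodness of fit test:
H₀: observed counts match expected distribution
H₁: observed counts differ from expected distribution
df = k - 1 = 4
χ² = Σ(O - E)²/E
   = (40 - 39.8)²/39.8 + (23 - 39.8)²/39.8 + (52 - 39.8)²/39.8 + (38 - 39.8)²/39.8 + (46 - 39.8)²/39.8
   = 0.001 + 7.091 + 3.740 + 0.081 + 0.966
   = 11.88
p-value = 0.0183

Since p-value < α = 0.1, we reject H₀.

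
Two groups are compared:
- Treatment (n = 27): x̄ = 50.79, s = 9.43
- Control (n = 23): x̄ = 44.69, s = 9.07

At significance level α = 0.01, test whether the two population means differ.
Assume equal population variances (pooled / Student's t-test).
Student's two-sample t-test (equal variances):
H₀: μ₁ = μ₂
H₁: μ₁ ≠ μ₂
df = n₁ + n₂ - 2 = 48
Pooled variance s_p² = [(n₁-1)s₁² + (n₂-1)s₂²] / (n₁ + n₂ - 2) = [(26)(9.43²) + (22)(9.07²)] / 48 = 85.8724
SE = √(s_p²(1/n₁ + 1/n₂)) = √(85.8724 × (1/27 + 1/23)) = 2.6295
t = (x̄₁ - x̄₂) / SE = (50.79 - 44.69) / 2.6295 = 6.10 / 2.6295 = 2.320
p-value = 0.0246

Since p-value > α = 0.01, we fail to reject H₀.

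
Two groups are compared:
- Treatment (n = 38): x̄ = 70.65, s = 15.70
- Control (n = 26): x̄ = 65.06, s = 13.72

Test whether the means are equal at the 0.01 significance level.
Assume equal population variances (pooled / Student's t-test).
Student's two-sample t-test (equal variances):
H₀: μ₁ = μ₂
H₁: μ₁ ≠ μ₂
df = n₁ + n₂ - 2 = 62
Pooled variance s_p² = [(n₁-1)s₁² + (n₂-1)s₂²] / (n₁ + n₂ - 2) = [(37)(15.70²) + (25)(13.72²)] / 62 = 223.0015
SE = √(s_p²(1/n₁ + 1/n₂)) = √(223.0015 × (1/38 + 1/26)) = 3.8007
t = (x̄₁ - x̄₂) / SE = (70.65 - 65.06) / 3.8007 = 5.59 / 3.8007 = 1.471
p-value = 0.1464

Since p-value > α = 0.01, we fail to reject H₀.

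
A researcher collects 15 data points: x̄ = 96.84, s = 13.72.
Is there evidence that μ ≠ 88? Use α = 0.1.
One-sample t-test:
H₀: μ = 88
H₁: μ ≠ 88
df = n - 1 = 14
t = (x̄ - μ₀) / (s/√n) = (96.84 - 88) / (13.72/√15) = 2.495
p-value = 0.0257

Since p-value < α = 0.1, we reject H₀.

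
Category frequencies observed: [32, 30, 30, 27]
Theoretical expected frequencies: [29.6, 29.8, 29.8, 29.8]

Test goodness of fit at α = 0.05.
Chi-square goodness of fit test:
H₀: observed counts match expected distribution
H₁: observed counts differ from expected distribution
df = k - 1 = 3
χ² = Σ(O - E)²/E
   = (32 - 29.6)²/29.6 + (30 - 29.8)²/29.8 + (30 - 29.8)²/29.8 + (27 - 29.8)²/29.8
   = 0.195 + 0.001 + 0.001 + 0.263
   = 0.46
p-value = 0.9275

Since p-value > α = 0.05, we fail to reject H₀.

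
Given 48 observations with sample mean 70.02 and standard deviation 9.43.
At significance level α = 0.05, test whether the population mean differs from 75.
One-sample t-test:
H₀: μ = 75
H₁: μ ≠ 75
df = n - 1 = 47
t = (x̄ - μ₀) / (s/√n) = (70.02 - 75) / (9.43/√48) = -3.659
p-value = 0.0006

Since p-value < α = 0.05, we reject H₀.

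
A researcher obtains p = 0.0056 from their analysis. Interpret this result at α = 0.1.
Since p = 0.0056 < α = 0.1, reject H₀.
There is sufficient evidence to reject the null hypothesis; the result is statistically significant at the 0.1 level.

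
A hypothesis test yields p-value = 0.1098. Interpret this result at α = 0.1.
Since p = 0.1098 > α = 0.1, fail to reject H₀.
There is insufficient evidence to reject the null hypothesis; the result is not statistically significant at the 0.1 level.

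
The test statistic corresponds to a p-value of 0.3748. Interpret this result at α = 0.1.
Since p = 0.3748 > α = 0.1, fail to reject H₀.
There is insufficient evidence to reject the null hypothesis; the result is not statistically significant at the 0.1 level.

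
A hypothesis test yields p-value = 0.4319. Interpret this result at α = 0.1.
Since p = 0.4319 > α = 0.1, fail to reject H₀.
There is insufficient evidence to reject the null hypothesis; the result is not statistically significant at the 0.1 level.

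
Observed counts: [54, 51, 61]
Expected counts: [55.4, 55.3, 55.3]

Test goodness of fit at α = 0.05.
Chi-square goodness of fit test:
H₀: observed counts match expected distribution
H₁: observed counts differ from expected distribution
df = k - 1 = 2
χ² = Σ(O - E)²/E
   = (54 - 55.4)²/55.4 + (51 - 55.3)²/55.3 + (61 - 55.3)²/55.3
   = 0.035 + 0.334 + 0.588
   = 0.96
p-value = 0.6196

Since p-value > α = 0.05, we fail to reject H₀.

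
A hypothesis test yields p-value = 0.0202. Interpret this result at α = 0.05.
Since p = 0.0202 < α = 0.05, reject H₀.
There is sufficient evidence to reject the null hypothesis; the result is statistically significant at the 0.05 level.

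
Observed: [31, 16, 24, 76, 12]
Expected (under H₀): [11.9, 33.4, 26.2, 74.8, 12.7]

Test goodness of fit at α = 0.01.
Chi-square goodness of fit test:
H₀: observed counts match expected distribution
H₁: observed counts differ from expected distribution
df = k - 1 = 4
χ² = Σ(O - E)²/E
   = (31 - 11.9)²/11.9 + (16 - 33.4)²/33.4 + (24 - 26.2)²/26.2 + (76 - 74.8)²/74.8 + (12 - 12.7)²/12.7
   = 30.656 + 9.065 + 0.185 + 0.019 + 0.039
   = 39.96
p-value < 0.0001

Since p-value < α = 0.01, we reject H₀.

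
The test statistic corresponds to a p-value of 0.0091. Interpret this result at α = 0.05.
Since p = 0.0091 < α = 0.05, reject H₀.
There is sufficient evidence to reject the null hypothesis; the result is statistically significant at the 0.05 level.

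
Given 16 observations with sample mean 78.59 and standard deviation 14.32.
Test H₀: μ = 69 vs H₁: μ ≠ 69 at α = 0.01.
One-sample t-test:
H₀: μ = 69
H₁: μ ≠ 69
df = n - 1 = 15
t = (x̄ - μ₀) / (s/√n) = (78.59 - 69) / (14.32/√16) = 2.679
p-value = 0.0172

Since p-value > α = 0.01, we fail to reject H₀.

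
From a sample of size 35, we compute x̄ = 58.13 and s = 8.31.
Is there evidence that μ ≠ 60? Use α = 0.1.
One-sample t-test:
H₀: μ = 60
H₁: μ ≠ 60
df = n - 1 = 34
t = (x̄ - μ₀) / (s/√n) = (58.13 - 60) / (8.31/√35) = -1.331
p-value = 0.1919

Since p-value > α = 0.1, we fail to reject H₀.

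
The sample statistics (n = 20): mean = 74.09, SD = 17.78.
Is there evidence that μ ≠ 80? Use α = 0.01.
One-sample t-test:
H₀: μ = 80
H₁: μ ≠ 80
df = n - 1 = 19
t = (x̄ - μ₀) / (s/√n) = (74.09 - 80) / (17.78/√20) = -1.487
p-value = 0.1535

Since p-value > α = 0.01, we fail to reject H₀.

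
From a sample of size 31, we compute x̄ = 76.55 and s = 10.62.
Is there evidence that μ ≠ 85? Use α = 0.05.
One-sample t-test:
H₀: μ = 85
H₁: μ ≠ 85
df = n - 1 = 30
t = (x̄ - μ₀) / (s/√n) = (76.55 - 85) / (10.62/√31) = -4.430
p-value = 0.0001

Since p-value < α = 0.05, we reject H₀.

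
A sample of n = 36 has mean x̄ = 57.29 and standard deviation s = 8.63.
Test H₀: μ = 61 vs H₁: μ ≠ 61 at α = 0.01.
One-sample t-test:
H₀: μ = 61
H₁: μ ≠ 61
df = n - 1 = 35
t = (x̄ - μ₀) / (s/√n) = (57.29 - 61) / (8.63/√36) = -2.579
p-value = 0.0143

Since p-value > α = 0.01, we fail to reject H₀.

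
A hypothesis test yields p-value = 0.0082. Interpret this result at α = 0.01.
Since p = 0.0082 < α = 0.01, reject H₀.
There is sufficient evidence to reject the null hypothesis; the result is statistically significant at the 0.01 level.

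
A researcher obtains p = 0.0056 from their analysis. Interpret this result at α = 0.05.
Since p = 0.0056 < α = 0.05, reject H₀.
There is sufficient evidence to reject the null hypothesis; the result is statistically significant at the 0.05 level.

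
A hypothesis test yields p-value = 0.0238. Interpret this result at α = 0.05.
Since p = 0.0238 < α = 0.05, reject H₀.
There is sufficient evidence to reject the null hypothesis; the result is statistically significant at the 0.05 level.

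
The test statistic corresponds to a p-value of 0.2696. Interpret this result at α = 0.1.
Since p = 0.2696 > α = 0.1, fail to reject H₀.
There is insufficient evidence to reject the null hypothesis; the result is not statistically significant at the 0.1 level.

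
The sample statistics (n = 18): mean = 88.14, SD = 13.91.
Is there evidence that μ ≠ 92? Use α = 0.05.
One-sample t-test:
H₀: μ = 92
H₁: μ ≠ 92
df = n - 1 = 17
t = (x̄ - μ₀) / (s/√n) = (88.14 - 92) / (13.91/√18) = -1.177
p-value = 0.2553

Since p-value > α = 0.05, we fail to reject H₀.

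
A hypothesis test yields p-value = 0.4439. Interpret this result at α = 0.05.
Since p = 0.4439 > α = 0.05, fail to reject H₀.
There is insufficient evidence to reject the null hypothesis; the result is not statistically significant at the 0.05 level.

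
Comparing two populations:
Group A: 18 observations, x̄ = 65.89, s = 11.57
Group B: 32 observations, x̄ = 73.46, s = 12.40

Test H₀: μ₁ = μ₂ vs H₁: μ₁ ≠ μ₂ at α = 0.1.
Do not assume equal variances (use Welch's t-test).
Welch's two-sample t-test:
H₀: μ₁ = μ₂
H₁: μ₁ ≠ μ₂
s₁²/n₁ = 11.57²/18 = 7.4369,  s₂²/n₂ = 12.40²/32 = 4.8050
SE = √(s₁²/n₁ + s₂²/n₂) = √(7.4369 + 4.8050) = 3.4988
df (Welch-Satterthwaite) = (s₁²/n₁ + s₂²/n₂)² / [(s₁²/n₁)²/(n₁-1) + (s₂²/n₂)²/(n₂-1)] ≈ 37.48
t = (x̄₁ - x̄₂) / SE = (65.89 - 73.46) / 3.4988 = -7.57 / 3.4988 = -2.164
p-value = 0.0369

Since p-value < α = 0.1, we reject H₀.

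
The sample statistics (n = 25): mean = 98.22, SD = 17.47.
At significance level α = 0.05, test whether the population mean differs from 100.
One-sample t-test:
H₀: μ = 100
H₁: μ ≠ 100
df = n - 1 = 24
t = (x̄ - μ₀) / (s/√n) = (98.22 - 100) / (17.47/√25) = -0.509
p-value = 0.6151

Since p-value > α = 0.05, we fail to reject H₀.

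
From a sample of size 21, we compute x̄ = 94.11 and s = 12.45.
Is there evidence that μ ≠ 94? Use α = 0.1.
One-sample t-test:
H₀: μ = 94
H₁: μ ≠ 94
df = n - 1 = 20
t = (x̄ - μ₀) / (s/√n) = (94.11 - 94) / (12.45/√21) = 0.040
p-value = 0.9681

Since p-value > α = 0.1, we fail to reject H₀.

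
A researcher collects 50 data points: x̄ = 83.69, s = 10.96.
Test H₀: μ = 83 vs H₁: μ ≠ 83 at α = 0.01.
One-sample t-test:
H₀: μ = 83
H₁: μ ≠ 83
df = n - 1 = 49
t = (x̄ - μ₀) / (s/√n) = (83.69 - 83) / (10.96/√50) = 0.445
p-value = 0.6582

Since p-value > α = 0.01, we fail to reject H₀.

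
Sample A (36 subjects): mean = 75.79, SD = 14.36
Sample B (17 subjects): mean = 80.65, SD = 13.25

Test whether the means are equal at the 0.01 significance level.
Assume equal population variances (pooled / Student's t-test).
Student's two-sample t-test (equal variances):
H₀: μ₁ = μ₂
H₁: μ₁ ≠ μ₂
df = n₁ + n₂ - 2 = 51
Pooled variance s_p² = [(n₁-1)s₁² + (n₂-1)s₂²] / (n₁ + n₂ - 2) = [(35)(14.36²) + (16)(13.25²)] / 51 = 196.5948
SE = √(s_p²(1/n₁ + 1/n₂)) = √(196.5948 × (1/36 + 1/17)) = 4.1262
t = (x̄₁ - x̄₂) / SE = (75.79 - 80.65) / 4.1262 = -4.86 / 4.1262 = -1.178
p-value = 0.2443

Since p-value > α = 0.01, we fail to reject H₀.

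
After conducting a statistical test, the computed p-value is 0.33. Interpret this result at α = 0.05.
Since p = 0.33 > α = 0.05, fail to reject H₀.
There is insufficient evidence to reject the null hypothesis; the result is not statistically significant at the 0.05 level.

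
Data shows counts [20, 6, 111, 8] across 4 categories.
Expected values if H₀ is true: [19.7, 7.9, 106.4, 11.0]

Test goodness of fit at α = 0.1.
Chi-square goodness of fit test:
H₀: observed counts match expected distribution
H₁: observed counts differ from expected distribution
df = k - 1 = 3
χ² = Σ(O - E)²/E
   = (20 - 19.7)²/19.7 + (6 - 7.9)²/7.9 + (111 - 106.4)²/106.4 + (8 - 11.0)²/11.0
   = 0.005 + 0.457 + 0.199 + 0.818
   = 1.48
p-value = 0.6872

Since p-value > α = 0.1, we fail to reject H₀.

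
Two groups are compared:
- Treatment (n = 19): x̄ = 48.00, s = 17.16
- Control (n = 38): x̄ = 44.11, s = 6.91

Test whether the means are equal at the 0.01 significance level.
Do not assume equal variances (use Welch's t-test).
Welch's two-sample t-test:
H₀: μ₁ = μ₂
H₁: μ₁ ≠ μ₂
s₁²/n₁ = 17.16²/19 = 15.4982,  s₂²/n₂ = 6.91²/38 = 1.2565
SE = √(s₁²/n₁ + s₂²/n₂) = √(15.4982 + 1.2565) = 4.0933
df (Welch-Satterthwaite) = (s₁²/n₁ + s₂²/n₂)² / [(s₁²/n₁)²/(n₁-1) + (s₂²/n₂)²/(n₂-1)] ≈ 20.97
t = (x̄₁ - x̄₂) / SE = (48.00 - 44.11) / 4.0933 = 3.89 / 4.0933 = 0.950
p-value = 0.3528

Since p-value > α = 0.01, we fail to reject H₀.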